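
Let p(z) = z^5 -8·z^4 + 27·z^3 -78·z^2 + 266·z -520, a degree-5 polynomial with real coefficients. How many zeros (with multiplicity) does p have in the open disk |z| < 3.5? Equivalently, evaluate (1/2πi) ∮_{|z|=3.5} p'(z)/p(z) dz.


The zeros of p are: (3 + 2i), (3 - 2i), 4, (-1 + 3i), (-1 - 3i).
Their magnitudes are: 3.606, 3.606, 4, 3.162, 3.162.
Zeros with |z| < R = 3.5: (-1 + 3i), (-1 - 3i).
Count = 2.
By the argument principle, (1/2πi) ∮_{|z|=R} p'(z)/p(z) dz equals exactly this count.

Number of zeros inside |z| < 3.5: 2.


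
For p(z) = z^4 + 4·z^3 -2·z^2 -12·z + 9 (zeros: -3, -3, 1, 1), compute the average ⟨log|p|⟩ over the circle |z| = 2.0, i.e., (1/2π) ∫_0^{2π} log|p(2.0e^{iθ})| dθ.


Zeros: -3, -3, 1, 1; r = 2.0.
Inside |z| < r: 1, 1. Outside (|z| ≥ r): -3, -3.
p(0) = 9, so log|p(0)| = log(9) = 2.1972.
Apply Jensen: I(r) = log|p(0)| + Σ_k log(r/|z_k|), summed over zeros inside |z| < r.
  log(r/|z_k|) for z_k = 1: log(2.0/1) = 0.6931
  log(r/|z_k|) for z_k = 1: log(2.0/1) = 0.6931
  Outside zeros (-3, -3) contribute nothing to the Jensen sum.
Sum over inside zeros: 1.3863.
I(r) = log|p(0)| + (inside sum) = 2.1972 + 1.3863 = 3.5835.
Note: since some zeros are outside |z| ≤ r, the simplified n·log(r) form does NOT apply — only the inside zeros contribute.

I(r) ≈ 3.5835.


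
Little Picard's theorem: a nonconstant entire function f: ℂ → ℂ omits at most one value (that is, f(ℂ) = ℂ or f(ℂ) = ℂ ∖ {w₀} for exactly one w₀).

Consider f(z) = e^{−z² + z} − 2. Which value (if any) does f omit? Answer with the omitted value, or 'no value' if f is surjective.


Little Picard bounds the complement of f(ℂ) to at most one point.
The exponent g(z) = −z² + z is a nonconstant polynomial, hence surjective onto ℂ. So e^{g(z)} takes every value in {e^w : w ∈ ℂ} = ℂ ∖ {0}. Adding -2 shifts the range to ℂ ∖ {-2}. f omits exactly -2.

Omitted value: -2.


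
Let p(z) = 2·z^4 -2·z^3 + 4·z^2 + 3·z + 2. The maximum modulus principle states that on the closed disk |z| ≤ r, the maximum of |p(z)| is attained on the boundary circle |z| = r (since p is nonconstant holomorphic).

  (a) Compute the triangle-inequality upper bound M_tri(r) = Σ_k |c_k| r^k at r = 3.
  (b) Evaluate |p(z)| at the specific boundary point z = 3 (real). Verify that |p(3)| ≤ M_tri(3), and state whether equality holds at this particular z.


Coefficients: c_0 = 2, c_1 = 3, c_2 = 4, c_3 = -2, c_4 = 2. Radius r = 3.
Part (a). Triangle bound: M_tri(r) = Σ_k |c_k| r^k
  = |2|·3^0 + |3|·3^1 + |4|·3^2 + |-2|·3^3 + |2|·3^4
  = 2 + 9 + 36 + 54 + 162 = 263.
This bounds M(r) := max_{|z|=r} |p(z)| from above; equality holds iff all terms c_k z^k can be made to align in phase at a single z on |z|=r.
Part (b). At z = 3 (real, on the circle |z| = r):
  p(3) = (2)·3^0 + (3)·3^1 + (4)·3^2 + (-2)·3^3 + (2)·3^4 = 155.
  |p(3)| = 155.
Check: |p(3)| = 155 ≤ 263 = M_tri(3). ✓ Equality does not hold at z = 3 (the coefficients have mixed signs, so the terms do not all align in phase there).

M_tri(3) = 263; |p(3)| = 155; equality at z=3: no.


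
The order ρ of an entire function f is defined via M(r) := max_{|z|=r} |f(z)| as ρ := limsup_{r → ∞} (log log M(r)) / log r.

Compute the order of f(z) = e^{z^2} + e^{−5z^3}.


Each summand is entire of order 2 and 3 respectively (as in the single-exponential case). The order of a sum is at most the max of the orders, so ρ ≤ 3. For the lower bound: on |z|=r choose arg z so that -5z^3 is real positive; then |e^{-5z^3}| = e^{5r^3} while |e^{1z^2}| ≤ e^{1r^2} = o(e^{5r^3}). So |f| ≥ e^{5r^3}(1 − o(1)) and ρ ≥ 3. Hence ρ = max(2, 3) = 3.
Therefore ρ = 3.

Order ρ = 3.


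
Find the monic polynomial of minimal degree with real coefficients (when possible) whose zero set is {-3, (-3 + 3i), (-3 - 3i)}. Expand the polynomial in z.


The polynomial is p(z) = ∏_{α ∈ S} (z − α), where S = {-3, (-3 + 3i), (-3 - 3i)}.
Expanding the product yields: p(z) = z^3 + 9·z^2 + 36·z + 54.
Note conjugate pairs combine to real quadratics: (z − (-3+3i))(z − (-3−3i)) = z² + 6z + 18.
The resulting polynomial has degree 3 and real coefficients as required.

p(z) = z^3 + 9·z^2 + 36·z + 54.


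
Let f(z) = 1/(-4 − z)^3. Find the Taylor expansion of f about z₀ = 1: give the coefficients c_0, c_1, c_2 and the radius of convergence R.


Let w = z − z₀, so z = z₀ + w.
Then -4 − z = -4 − (z₀ + w) = (-4 − z₀) − w = -5 − w.
f(z) = 1/(-5 − w)^3 = (1/(-5)^3) · (1 − w/(-5))^{−3}.
By the binomial series (1−u)^{−3} = Σ_{n≥0} C(n+2, 2) u^n for |u|<1, with u = w/(-5):
  c_n = C(n+2, 2) / (-5)^(n+3).
  c_0 = 1/(-5)^3 = -1/125.
  c_1 = 3/(-5)^4 = 3/625.
  c_2 = 6/(-5)^5 = -6/3125.
The series is valid for |w/d| < 1, i.e. |z − z₀| < |d|.
Radius of convergence: R = |-4 − z₀| = |-5| = 5 (distance from z₀ to the singularity z = -4).

c_0 = -1/125, c_1 = 3/625, c_2 = -6/3125; R = 5.


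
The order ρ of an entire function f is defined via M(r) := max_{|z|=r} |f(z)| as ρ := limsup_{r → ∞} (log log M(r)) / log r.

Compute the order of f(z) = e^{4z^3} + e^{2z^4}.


Each summand is entire of order 3 and 4 respectively (as in the single-exponential case). The order of a sum is at most the max of the orders, so ρ ≤ 4. For the lower bound: on |z|=r choose arg z so that 2z^4 is real positive; then |e^{2z^4}| = e^{2r^4} while |e^{4z^3}| ≤ e^{4r^3} = o(e^{2r^4}). So |f| ≥ e^{2r^4}(1 − o(1)) and ρ ≥ 4. Hence ρ = max(3, 4) = 4.
Therefore ρ = 4.

Order ρ = 4.


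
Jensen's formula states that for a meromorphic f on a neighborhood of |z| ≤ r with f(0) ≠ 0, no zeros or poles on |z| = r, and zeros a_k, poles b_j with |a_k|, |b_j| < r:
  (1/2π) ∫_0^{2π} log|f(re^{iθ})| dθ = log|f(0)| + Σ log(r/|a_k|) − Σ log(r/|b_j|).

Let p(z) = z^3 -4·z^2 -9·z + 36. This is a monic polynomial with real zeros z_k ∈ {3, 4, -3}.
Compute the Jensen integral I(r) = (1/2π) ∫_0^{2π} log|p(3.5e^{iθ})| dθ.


Zeros: -3, 3, 4; r = 3.5.
Inside |z| < r: -3, 3. Outside (|z| ≥ r): 4.
p(0) = 36, so log|p(0)| = log(36) = 3.5835.
Apply Jensen: I(r) = log|p(0)| + Σ_k log(r/|z_k|), summed over zeros inside |z| < r.
  log(r/|z_k|) for z_k = 3: log(3.5/3) = 0.1542
  log(r/|z_k|) for z_k = -3: log(3.5/3) = 0.1542
  Outside zeros (4) contribute nothing to the Jensen sum.
Sum over inside zeros: 0.3083.
I(r) = log|p(0)| + (inside sum) = 3.5835 + 0.3083 = 3.8918.
Note: since some zeros are outside |z| ≤ r, the simplified n·log(r) form does NOT apply — only the inside zeros contribute.

I(r) ≈ 3.8918.


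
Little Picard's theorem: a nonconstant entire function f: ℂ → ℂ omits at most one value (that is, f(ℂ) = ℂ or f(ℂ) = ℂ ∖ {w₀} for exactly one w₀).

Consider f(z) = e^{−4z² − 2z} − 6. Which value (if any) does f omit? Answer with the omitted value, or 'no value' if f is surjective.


Little Picard bounds the complement of f(ℂ) to at most one point.
The exponent g(z) = −4z² − 2z is a nonconstant polynomial, hence surjective onto ℂ. So e^{g(z)} takes every value in {e^w : w ∈ ℂ} = ℂ ∖ {0}. Adding -6 shifts the range to ℂ ∖ {-6}. f omits exactly -6.

Omitted value: -6.


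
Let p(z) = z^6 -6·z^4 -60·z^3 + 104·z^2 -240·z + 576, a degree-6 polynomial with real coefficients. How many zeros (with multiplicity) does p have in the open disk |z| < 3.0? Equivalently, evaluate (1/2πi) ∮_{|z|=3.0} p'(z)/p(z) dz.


The zeros of p are: 2, (-3 + 3i), (-3 - 3i), (0 + 2i), (0 - 2i), 4.
Their magnitudes are: 2, 4.243, 4.243, 2, 2, 4.
Zeros with |z| < R = 3.0: 2, (0 + 2i), (0 - 2i).
Count = 3.
By the argument principle, (1/2πi) ∮_{|z|=R} p'(z)/p(z) dz equals exactly this count.

Number of zeros inside |z| < 3.0: 3.


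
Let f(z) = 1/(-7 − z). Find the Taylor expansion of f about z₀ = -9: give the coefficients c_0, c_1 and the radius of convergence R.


Let w = z − z₀, so z = z₀ + w.
Then -7 − z = -7 − (z₀ + w) = (-7 − z₀) − w = 2 − w.
f(z) = 1/(2 − w) = (1/(2)) · 1/(1 − w/(2)) = Σ_{n≥0} w^n / (2)^(n+1).
So c_n = 1/(2)^(n+1):
  c_0 = 1/(2)^1 = 1/2.
  c_1 = 1/(2)^2 = 1/4.
The series is valid for |w/d| < 1, i.e. |z − z₀| < |d|.
Radius of convergence: R = |-7 − z₀| = |2| = 2 (distance from z₀ to the singularity z = -7).

c_0 = 1/2, c_1 = 1/4; R = 2.


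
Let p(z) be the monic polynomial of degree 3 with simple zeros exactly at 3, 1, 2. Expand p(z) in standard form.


The polynomial is p(z) = ∏_{α ∈ S} (z − α), where S = {3, 1, 2}.
Expanding the product yields: p(z) = z^3 -6·z^2 + 11·z -6.
The resulting polynomial has degree 3 and real coefficients as required.

p(z) = z^3 -6·z^2 + 11·z -6.


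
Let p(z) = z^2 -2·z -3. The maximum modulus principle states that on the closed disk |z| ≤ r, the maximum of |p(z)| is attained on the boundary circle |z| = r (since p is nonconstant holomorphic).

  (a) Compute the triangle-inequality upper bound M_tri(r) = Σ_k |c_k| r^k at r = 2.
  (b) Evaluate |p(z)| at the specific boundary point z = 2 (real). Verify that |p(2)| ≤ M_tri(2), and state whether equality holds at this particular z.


Coefficients: c_0 = -3, c_1 = -2, c_2 = 1. Radius r = 2.
Part (a). Triangle bound: M_tri(r) = Σ_k |c_k| r^k
  = |-3|·2^0 + |-2|·2^1 + |1|·2^2
  = 3 + 4 + 4 = 11.
This bounds M(r) := max_{|z|=r} |p(z)| from above; equality holds iff all terms c_k z^k can be made to align in phase at a single z on |z|=r.
Part (b). At z = 2 (real, on the circle |z| = r):
  p(2) = (-3)·2^0 + (-2)·2^1 + (1)·2^2 = -3.
  |p(2)| = 3.
Check: |p(2)| = 3 ≤ 11 = M_tri(2). ✓ Equality does not hold at z = 2 (the coefficients have mixed signs, so the terms do not all align in phase there).

M_tri(2) = 11; |p(2)| = 3; equality at z=2: no.


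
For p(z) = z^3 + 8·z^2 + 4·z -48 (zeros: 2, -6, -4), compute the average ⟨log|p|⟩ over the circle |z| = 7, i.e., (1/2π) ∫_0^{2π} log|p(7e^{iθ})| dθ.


Zeros: -6, -4, 2; r = 7.
Inside |z| < r: -6, -4, 2. Outside (|z| ≥ r): ∅.
p(0) = -48, so log|p(0)| = log(48) = 3.8712.
Apply Jensen: I(r) = log|p(0)| + Σ_k log(r/|z_k|), summed over zeros inside |z| < r.
  log(r/|z_k|) for z_k = 2: log(7/2) = 1.2528
  log(r/|z_k|) for z_k = -6: log(7/6) = 0.1542
  log(r/|z_k|) for z_k = -4: log(7/4) = 0.5596
Sum over inside zeros: 1.9665.
I(r) = log|p(0)| + (inside sum) = 3.8712 + 1.9665 = 5.8377.
Closed form (all zeros inside, monic): I(r) = n·log(r) = 3·log(7) = 5.8377. ✓

I(r) ≈ 5.8377.


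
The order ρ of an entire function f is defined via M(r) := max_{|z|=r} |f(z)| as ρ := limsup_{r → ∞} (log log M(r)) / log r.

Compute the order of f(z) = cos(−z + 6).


cos(w) is a linear combination of e^{iw} and e^{−iw} (or e^w, e^{−w} in the hyperbolic case), so |cos(w)| ≤ e^{|w|}. With w = −z + 6, |w| ≤ 1|z| + 6 = 1r + 6 on |z| = r, giving M(r) ≤ e^{1r + 6}, so ρ ≤ 1. On a suitable ray (z = it for sin/cos; z = t for sinh/cosh, t real → ∞), |cos(−z + 6)| grows like e^{1|t|}/2, so ρ ≥ 1. Hence ρ = 1.
Therefore ρ = 1.

Order ρ = 1.


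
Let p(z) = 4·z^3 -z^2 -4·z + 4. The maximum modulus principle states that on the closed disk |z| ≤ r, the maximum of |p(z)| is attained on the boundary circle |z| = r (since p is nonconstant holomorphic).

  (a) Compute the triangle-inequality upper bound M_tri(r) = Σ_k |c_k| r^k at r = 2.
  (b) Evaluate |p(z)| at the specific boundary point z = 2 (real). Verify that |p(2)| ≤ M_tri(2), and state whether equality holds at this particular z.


Coefficients: c_0 = 4, c_1 = -4, c_2 = -1, c_3 = 4. Radius r = 2.
Part (a). Triangle bound: M_tri(r) = Σ_k |c_k| r^k
  = |4|·2^0 + |-4|·2^1 + |-1|·2^2 + |4|·2^3
  = 4 + 8 + 4 + 32 = 48.
This bounds M(r) := max_{|z|=r} |p(z)| from above; equality holds iff all terms c_k z^k can be made to align in phase at a single z on |z|=r.
Part (b). At z = 2 (real, on the circle |z| = r):
  p(2) = (4)·2^0 + (-4)·2^1 + (-1)·2^2 + (4)·2^3 = 24.
  |p(2)| = 24.
Check: |p(2)| = 24 ≤ 48 = M_tri(2). ✓ Equality does not hold at z = 2 (the coefficients have mixed signs, so the terms do not all align in phase there).

M_tri(2) = 48; |p(2)| = 24; equality at z=2: no.


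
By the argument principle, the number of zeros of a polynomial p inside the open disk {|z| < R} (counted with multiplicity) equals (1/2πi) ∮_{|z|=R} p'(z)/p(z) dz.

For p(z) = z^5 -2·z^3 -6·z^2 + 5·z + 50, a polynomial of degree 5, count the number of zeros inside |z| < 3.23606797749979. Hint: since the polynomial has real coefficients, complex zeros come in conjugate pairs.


The zeros of p are: -2, (-1 + 2i), (-1 - 2i), (2 + 1i), (2 - 1i).
Their magnitudes are: 2, 2.236, 2.236, 2.236, 2.236.
Zeros with |z| < R = 3.23606797749979: -2, (-1 + 2i), (-1 - 2i), (2 + 1i), (2 - 1i).
Count = 5.
By the argument principle, (1/2πi) ∮_{|z|=R} p'(z)/p(z) dz equals exactly this count.

Number of zeros inside |z| < 3.23606797749979: 5.


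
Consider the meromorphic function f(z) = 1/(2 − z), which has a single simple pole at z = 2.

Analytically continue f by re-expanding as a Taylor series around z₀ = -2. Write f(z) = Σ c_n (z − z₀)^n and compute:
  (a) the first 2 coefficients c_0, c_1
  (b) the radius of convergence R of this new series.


Let w = z − z₀, so z = z₀ + w.
Then 2 − z = 2 − (z₀ + w) = (2 − z₀) − w = 4 − w.
f(z) = 1/(4 − w) = (1/(4)) · 1/(1 − w/(4)) = Σ_{n≥0} w^n / (4)^(n+1).
So c_n = 1/(4)^(n+1):
  c_0 = 1/(4)^1 = 1/4.
  c_1 = 1/(4)^2 = 1/16.
The series is valid for |w/d| < 1, i.e. |z − z₀| < |d|.
Radius of convergence: R = |2 − z₀| = |4| = 4 (distance from z₀ to the singularity z = 2).

c_0 = 1/4, c_1 = 1/16; R = 4.


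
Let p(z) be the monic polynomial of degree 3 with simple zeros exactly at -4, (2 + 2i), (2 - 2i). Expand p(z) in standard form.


The polynomial is p(z) = ∏_{α ∈ S} (z − α), where S = {-4, (2 + 2i), (2 - 2i)}.
Expanding the product yields: p(z) = z^3 -8·z + 32.
Note conjugate pairs combine to real quadratics: (z − (2+2i))(z − (2−2i)) = z² − 4z + 8.
The resulting polynomial has degree 3 and real coefficients as required.

p(z) = z^3 -8·z + 32.


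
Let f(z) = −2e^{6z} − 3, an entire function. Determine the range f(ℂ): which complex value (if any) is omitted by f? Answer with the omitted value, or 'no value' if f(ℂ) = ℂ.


Little Picard bounds the complement of f(ℂ) to at most one point.
e^{6z} is never zero on ℂ, so -2·e^{6z} takes every value in ℂ ∖ {0}. Adding -3 shifts the range to ℂ ∖ {-3}. Thus f omits exactly the value -3.

Omitted value: -3.


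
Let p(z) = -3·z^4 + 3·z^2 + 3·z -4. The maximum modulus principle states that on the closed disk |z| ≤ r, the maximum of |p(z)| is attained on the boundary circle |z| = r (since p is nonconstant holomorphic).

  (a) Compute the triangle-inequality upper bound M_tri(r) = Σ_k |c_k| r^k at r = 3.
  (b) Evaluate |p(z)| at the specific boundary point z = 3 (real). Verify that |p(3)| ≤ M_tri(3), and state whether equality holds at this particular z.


Coefficients: c_0 = -4, c_1 = 3, c_2 = 3, c_3 = 0, c_4 = -3. Radius r = 3.
Part (a). Triangle bound: M_tri(r) = Σ_k |c_k| r^k
  = |-4|·3^0 + |3|·3^1 + |3|·3^2 + |0|·3^3 + |-3|·3^4
  = 4 + 9 + 27 + 0 + 243 = 283.
This bounds M(r) := max_{|z|=r} |p(z)| from above; equality holds iff all terms c_k z^k can be made to align in phase at a single z on |z|=r.
Part (b). At z = 3 (real, on the circle |z| = r):
  p(3) = (-4)·3^0 + (3)·3^1 + (3)·3^2 + (0)·3^3 + (-3)·3^4 = -211.
  |p(3)| = 211.
Check: |p(3)| = 211 ≤ 283 = M_tri(3). ✓ Equality does not hold at z = 3 (the coefficients have mixed signs, so the terms do not all align in phase there).

M_tri(3) = 283; |p(3)| = 211; equality at z=3: no.


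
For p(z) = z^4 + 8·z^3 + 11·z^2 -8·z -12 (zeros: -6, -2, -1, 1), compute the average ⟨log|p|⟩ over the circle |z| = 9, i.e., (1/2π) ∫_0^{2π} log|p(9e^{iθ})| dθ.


Zeros: -6, -2, -1, 1; r = 9.
Inside |z| < r: -6, -2, -1, 1. Outside (|z| ≥ r): ∅.
p(0) = -12, so log|p(0)| = log(12) = 2.4849.
Apply Jensen: I(r) = log|p(0)| + Σ_k log(r/|z_k|), summed over zeros inside |z| < r.
  log(r/|z_k|) for z_k = -6: log(9/6) = 0.4055
  log(r/|z_k|) for z_k = -2: log(9/2) = 1.5041
  log(r/|z_k|) for z_k = -1: log(9/1) = 2.1972
  log(r/|z_k|) for z_k = 1: log(9/1) = 2.1972
Sum over inside zeros: 6.3040.
I(r) = log|p(0)| + (inside sum) = 2.4849 + 6.3040 = 8.7889.
Closed form (all zeros inside, monic): I(r) = n·log(r) = 4·log(9) = 8.7889. ✓

I(r) ≈ 8.7889.


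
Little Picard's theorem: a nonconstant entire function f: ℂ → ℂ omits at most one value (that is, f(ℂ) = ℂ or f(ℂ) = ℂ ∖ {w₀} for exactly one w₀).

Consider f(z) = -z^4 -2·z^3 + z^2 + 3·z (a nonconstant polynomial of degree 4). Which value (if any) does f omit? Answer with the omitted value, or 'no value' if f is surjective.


Little Picard bounds the complement of f(ℂ) to at most one point.
For every w ∈ ℂ, the equation p(z) − w = 0 is a nonconstant polynomial in z and hence has at least one root by the fundamental theorem of algebra. So p is surjective onto ℂ, omitting no value.

Omitted value: no value.


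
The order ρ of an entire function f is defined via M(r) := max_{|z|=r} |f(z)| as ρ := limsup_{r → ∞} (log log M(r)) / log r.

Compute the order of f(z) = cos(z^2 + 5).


Write cos(w) = (e^{iw} ± e^{−iw})/(2 or 2i), so |cos(w)| ≤ e^{|w|}. With w = z^2 + 5, |w| ≤ 1r^2 + 5 on |z|=r, giving M(r) ≤ e^{1r^2 + 5} and ρ ≤ 2. For the lower bound, choose z on |z|=r with 1z^2 purely imaginary of modulus 1r^2; then |cos(z^2 + 5)| grows like e^{1r^2}/2, so ρ ≥ 2. Hence ρ = 2.
Therefore ρ = 2.

Order ρ = 2.


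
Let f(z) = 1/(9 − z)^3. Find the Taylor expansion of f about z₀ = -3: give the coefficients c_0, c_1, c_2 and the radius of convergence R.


Let w = z − z₀, so z = z₀ + w.
Then 9 − z = 9 − (z₀ + w) = (9 − z₀) − w = 12 − w.
f(z) = 1/(12 − w)^3 = (1/(12)^3) · (1 − w/(12))^{−3}.
By the binomial series (1−u)^{−3} = Σ_{n≥0} C(n+2, 2) u^n for |u|<1, with u = w/(12):
  c_n = C(n+2, 2) / (12)^(n+3).
  c_0 = 1/(12)^3 = 1/1728.
  c_1 = 3/(12)^4 = 1/6912.
  c_2 = 6/(12)^5 = 1/41472.
The series is valid for |w/d| < 1, i.e. |z − z₀| < |d|.
Radius of convergence: R = |9 − z₀| = |12| = 12 (distance from z₀ to the singularity z = 9).

c_0 = 1/1728, c_1 = 1/6912, c_2 = 1/41472; R = 12.


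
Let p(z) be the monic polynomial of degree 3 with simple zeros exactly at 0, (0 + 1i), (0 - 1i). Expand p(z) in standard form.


The polynomial is p(z) = ∏_{α ∈ S} (z − α), where S = {0, (0 + 1i), (0 - 1i)}.
Expanding the product yields: p(z) = z^3 + z.
Note conjugate pairs combine to real quadratics: (z − (0+1i))(z − (0−1i)) = z² + 1.
The resulting polynomial has degree 3 and real coefficients as required.

p(z) = z^3 + z.


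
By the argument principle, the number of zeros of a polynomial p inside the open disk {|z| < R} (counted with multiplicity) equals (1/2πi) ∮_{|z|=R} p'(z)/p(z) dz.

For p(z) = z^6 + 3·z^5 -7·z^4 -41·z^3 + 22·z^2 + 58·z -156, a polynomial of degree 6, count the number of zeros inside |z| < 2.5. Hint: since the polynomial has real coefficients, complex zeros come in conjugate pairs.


The zeros of p are: (1 + 1i), (1 - 1i), 3, -2, (-3 + 2i), (-3 - 2i).
Their magnitudes are: 1.414, 1.414, 3, 2, 3.606, 3.606.
Zeros with |z| < R = 2.5: (1 + 1i), (1 - 1i), -2.
Count = 3.
By the argument principle, (1/2πi) ∮_{|z|=R} p'(z)/p(z) dz equals exactly this count.

Number of zeros inside |z| < 2.5: 3.


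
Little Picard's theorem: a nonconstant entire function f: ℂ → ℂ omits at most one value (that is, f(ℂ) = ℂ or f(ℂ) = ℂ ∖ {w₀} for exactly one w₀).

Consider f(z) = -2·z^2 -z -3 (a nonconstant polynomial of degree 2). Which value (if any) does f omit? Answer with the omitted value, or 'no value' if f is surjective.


Little Picard bounds the complement of f(ℂ) to at most one point.
For every w ∈ ℂ, the equation p(z) − w = 0 is a nonconstant polynomial in z and hence has at least one root by the fundamental theorem of algebra. So p is surjective onto ℂ, omitting no value.

Omitted value: no value.


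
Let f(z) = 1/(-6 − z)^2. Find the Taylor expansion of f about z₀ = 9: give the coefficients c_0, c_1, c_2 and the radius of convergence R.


Let w = z − z₀, so z = z₀ + w.
Then -6 − z = -6 − (z₀ + w) = (-6 − z₀) − w = -15 − w.
f(z) = 1/(-15 − w)^2 = (1/(-15)^2) · (1 − w/(-15))^{−2}.
By the binomial series (1−u)^{−2} = Σ_{n≥0} C(n+1, 1) u^n for |u|<1, with u = w/(-15):
  c_n = C(n+1, 1) / (-15)^(n+2).
  c_0 = 1/(-15)^2 = 1/225.
  c_1 = 2/(-15)^3 = -2/3375.
  c_2 = 3/(-15)^4 = 1/16875.
The series is valid for |w/d| < 1, i.e. |z − z₀| < |d|.
Radius of convergence: R = |-6 − z₀| = |-15| = 15 (distance from z₀ to the singularity z = -6).

c_0 = 1/225, c_1 = -2/3375, c_2 = 1/16875; R = 15.


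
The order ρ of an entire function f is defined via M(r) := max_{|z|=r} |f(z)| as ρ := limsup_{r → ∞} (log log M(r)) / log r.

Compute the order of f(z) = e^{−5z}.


|e^{−5z}| = e^{Re(-5·z) + 0} ≤ e^{5|z|^1 + 0} = e^{5r^1 + 0} on |z| = r, so ρ ≤ 1. Choosing z on |z|=r so that -5·z is real positive (always possible by picking arg z appropriately) gives |f(z)| = e^{5r^1 + 0}, matching the bound. The additive constant 0 does not affect log log M(r) ~ 1·log r. Hence ρ = 1.
Therefore ρ = 1.

Order ρ = 1.


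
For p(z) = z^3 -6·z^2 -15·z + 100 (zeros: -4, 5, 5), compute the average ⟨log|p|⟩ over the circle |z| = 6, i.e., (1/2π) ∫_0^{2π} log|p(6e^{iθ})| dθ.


Zeros: -4, 5, 5; r = 6.
Inside |z| < r: -4, 5, 5. Outside (|z| ≥ r): ∅.
p(0) = 100, so log|p(0)| = log(100) = 4.6052.
Apply Jensen: I(r) = log|p(0)| + Σ_k log(r/|z_k|), summed over zeros inside |z| < r.
  log(r/|z_k|) for z_k = -4: log(6/4) = 0.4055
  log(r/|z_k|) for z_k = 5: log(6/5) = 0.1823
  log(r/|z_k|) for z_k = 5: log(6/5) = 0.1823
Sum over inside zeros: 0.7701.
I(r) = log|p(0)| + (inside sum) = 4.6052 + 0.7701 = 5.3753.
Closed form (all zeros inside, monic): I(r) = n·log(r) = 3·log(6) = 5.3753. ✓

I(r) ≈ 5.3753.


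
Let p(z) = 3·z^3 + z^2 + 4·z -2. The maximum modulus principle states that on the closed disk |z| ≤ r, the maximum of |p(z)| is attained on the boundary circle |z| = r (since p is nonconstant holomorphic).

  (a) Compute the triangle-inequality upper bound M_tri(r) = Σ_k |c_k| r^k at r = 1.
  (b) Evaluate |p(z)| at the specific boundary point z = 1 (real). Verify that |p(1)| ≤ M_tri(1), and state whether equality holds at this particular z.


Coefficients: c_0 = -2, c_1 = 4, c_2 = 1, c_3 = 3. Radius r = 1.
Part (a). Triangle bound: M_tri(r) = Σ_k |c_k| r^k
  = |-2|·1^0 + |4|·1^1 + |1|·1^2 + |3|·1^3
  = 2 + 4 + 1 + 3 = 10.
This bounds M(r) := max_{|z|=r} |p(z)| from above; equality holds iff all terms c_k z^k can be made to align in phase at a single z on |z|=r.
Part (b). At z = 1 (real, on the circle |z| = r):
  p(1) = (-2)·1^0 + (4)·1^1 + (1)·1^2 + (3)·1^3 = 6.
  |p(1)| = 6.
Check: |p(1)| = 6 ≤ 10 = M_tri(1). ✓ Equality does not hold at z = 1 (the coefficients have mixed signs, so the terms do not all align in phase there).

M_tri(1) = 10; |p(1)| = 6; equality at z=1: no.


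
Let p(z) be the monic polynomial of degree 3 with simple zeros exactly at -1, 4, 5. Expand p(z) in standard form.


The polynomial is p(z) = ∏_{α ∈ S} (z − α), where S = {-1, 4, 5}.
Expanding the product yields: p(z) = z^3 -8·z^2 + 11·z + 20.
The resulting polynomial has degree 3 and real coefficients as required.

p(z) = z^3 -8·z^2 + 11·z + 20.


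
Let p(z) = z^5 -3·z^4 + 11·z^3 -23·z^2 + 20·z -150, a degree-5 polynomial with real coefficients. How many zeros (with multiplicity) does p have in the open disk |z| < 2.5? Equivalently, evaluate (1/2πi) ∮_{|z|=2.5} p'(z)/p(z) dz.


The zeros of p are: 3, (-1 + 2i), (-1 - 2i), (1 + 3i), (1 - 3i).
Their magnitudes are: 3, 2.236, 2.236, 3.162, 3.162.
Zeros with |z| < R = 2.5: (-1 + 2i), (-1 - 2i).
Count = 2.
By the argument principle, (1/2πi) ∮_{|z|=R} p'(z)/p(z) dz equals exactly this count.

Number of zeros inside |z| < 2.5: 2.


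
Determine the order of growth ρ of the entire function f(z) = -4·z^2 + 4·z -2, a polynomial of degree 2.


|f(z)| ≤ Σ|c_k|·r^k = O(r^2) as r → ∞. Polynomial growth is O(e^{r^ε}) for every ε > 0 (since r^2/e^{r^ε} → 0), so ρ ≤ ε for all ε > 0, i.e. ρ = 0. Every nonconstant polynomial has order 0.
Therefore ρ = 0.

Order ρ = 0.


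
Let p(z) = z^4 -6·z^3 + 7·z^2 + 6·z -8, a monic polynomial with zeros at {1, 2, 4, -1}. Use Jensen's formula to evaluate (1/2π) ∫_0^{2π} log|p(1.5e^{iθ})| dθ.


Zeros: -1, 1, 2, 4; r = 1.5.
Inside |z| < r: -1, 1. Outside (|z| ≥ r): 2, 4.
p(0) = -8, so log|p(0)| = log(8) = 2.0794.
Apply Jensen: I(r) = log|p(0)| + Σ_k log(r/|z_k|), summed over zeros inside |z| < r.
  log(r/|z_k|) for z_k = 1: log(1.5/1) = 0.4055
  log(r/|z_k|) for z_k = -1: log(1.5/1) = 0.4055
  Outside zeros (2, 4) contribute nothing to the Jensen sum.
Sum over inside zeros: 0.8109.
I(r) = log|p(0)| + (inside sum) = 2.0794 + 0.8109 = 2.8904.
Note: since some zeros are outside |z| ≤ r, the simplified n·log(r) form does NOT apply — only the inside zeros contribute.

I(r) ≈ 2.8904.


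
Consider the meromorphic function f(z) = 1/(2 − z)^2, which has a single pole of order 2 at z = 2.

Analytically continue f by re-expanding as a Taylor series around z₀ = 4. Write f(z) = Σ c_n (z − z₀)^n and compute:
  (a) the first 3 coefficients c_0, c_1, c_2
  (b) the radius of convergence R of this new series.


Let w = z − z₀, so z = z₀ + w.
Then 2 − z = 2 − (z₀ + w) = (2 − z₀) − w = -2 − w.
f(z) = 1/(-2 − w)^2 = (1/(-2)^2) · (1 − w/(-2))^{−2}.
By the binomial series (1−u)^{−2} = Σ_{n≥0} C(n+1, 1) u^n for |u|<1, with u = w/(-2):
  c_n = C(n+1, 1) / (-2)^(n+2).
  c_0 = 1/(-2)^2 = 1/4.
  c_1 = 2/(-2)^3 = -1/4.
  c_2 = 3/(-2)^4 = 3/16.
The series is valid for |w/d| < 1, i.e. |z − z₀| < |d|.
Radius of convergence: R = |2 − z₀| = |-2| = 2 (distance from z₀ to the singularity z = 2).

c_0 = 1/4, c_1 = -1/4, c_2 = 3/16; R = 2.


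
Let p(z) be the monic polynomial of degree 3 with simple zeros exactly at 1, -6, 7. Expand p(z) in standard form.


The polynomial is p(z) = ∏_{α ∈ S} (z − α), where S = {1, -6, 7}.
Expanding the product yields: p(z) = z^3 -2·z^2 -41·z + 42.
The resulting polynomial has degree 3 and real coefficients as required.

p(z) = z^3 -2·z^2 -41·z + 42.


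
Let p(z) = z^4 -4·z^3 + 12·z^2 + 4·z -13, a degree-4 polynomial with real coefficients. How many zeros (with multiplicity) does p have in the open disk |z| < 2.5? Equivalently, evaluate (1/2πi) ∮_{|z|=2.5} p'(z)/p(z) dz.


The zeros of p are: -1, (2 + 3i), (2 - 3i), 1.
Their magnitudes are: 1, 3.606, 3.606, 1.
Zeros with |z| < R = 2.5: -1, 1.
Count = 2.
By the argument principle, (1/2πi) ∮_{|z|=R} p'(z)/p(z) dz equals exactly this count.

Number of zeros inside |z| < 2.5: 2.


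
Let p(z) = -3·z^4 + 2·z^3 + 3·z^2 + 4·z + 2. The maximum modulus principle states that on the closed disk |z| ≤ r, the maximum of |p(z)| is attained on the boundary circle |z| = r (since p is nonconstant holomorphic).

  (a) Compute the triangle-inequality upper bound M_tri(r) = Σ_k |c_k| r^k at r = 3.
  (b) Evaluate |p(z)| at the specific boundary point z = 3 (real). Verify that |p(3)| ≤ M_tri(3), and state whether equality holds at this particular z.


Coefficients: c_0 = 2, c_1 = 4, c_2 = 3, c_3 = 2, c_4 = -3. Radius r = 3.
Part (a). Triangle bound: M_tri(r) = Σ_k |c_k| r^k
  = |2|·3^0 + |4|·3^1 + |3|·3^2 + |2|·3^3 + |-3|·3^4
  = 2 + 12 + 27 + 54 + 243 = 338.
This bounds M(r) := max_{|z|=r} |p(z)| from above; equality holds iff all terms c_k z^k can be made to align in phase at a single z on |z|=r.
Part (b). At z = 3 (real, on the circle |z| = r):
  p(3) = (2)·3^0 + (4)·3^1 + (3)·3^2 + (2)·3^3 + (-3)·3^4 = -148.
  |p(3)| = 148.
Check: |p(3)| = 148 ≤ 338 = M_tri(3). ✓ Equality does not hold at z = 3 (the coefficients have mixed signs, so the terms do not all align in phase there).

M_tri(3) = 338; |p(3)| = 148; equality at z=3: no.


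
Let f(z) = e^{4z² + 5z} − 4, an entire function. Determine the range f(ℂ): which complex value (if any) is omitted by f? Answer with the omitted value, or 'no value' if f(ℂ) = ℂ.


Little Picard bounds the complement of f(ℂ) to at most one point.
The exponent g(z) = 4z² + 5z is a nonconstant polynomial, hence surjective onto ℂ. So e^{g(z)} takes every value in {e^w : w ∈ ℂ} = ℂ ∖ {0}. Adding -4 shifts the range to ℂ ∖ {-4}. f omits exactly -4.

Omitted value: -4.


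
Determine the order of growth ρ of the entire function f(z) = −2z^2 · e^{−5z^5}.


M(r) = max_{|z|=r} |-2|·|z|^2·|e^{−5z^5}| = 2·r^2 · e^{5r^5} (the factors attain their maxima compatibly on |z|=r). Then log M(r) = log 2 + 2·log r + 5r^5, dominated by the last term, so log log M(r) ~ 5·log r. The polynomial factor -2z^2 contributes only a log r term and does not affect the order. ρ = 5.
Therefore ρ = 5.

Order ρ = 5.


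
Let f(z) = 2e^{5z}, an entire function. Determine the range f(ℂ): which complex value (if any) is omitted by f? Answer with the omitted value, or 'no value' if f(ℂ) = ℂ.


Little Picard bounds the complement of f(ℂ) to at most one point.
e^{5z} is never zero on ℂ, so 2·e^{5z} takes every value in ℂ ∖ {0}. Adding 0 shifts the range to ℂ ∖ {0}. Thus f omits exactly the value 0.

Omitted value: 0.


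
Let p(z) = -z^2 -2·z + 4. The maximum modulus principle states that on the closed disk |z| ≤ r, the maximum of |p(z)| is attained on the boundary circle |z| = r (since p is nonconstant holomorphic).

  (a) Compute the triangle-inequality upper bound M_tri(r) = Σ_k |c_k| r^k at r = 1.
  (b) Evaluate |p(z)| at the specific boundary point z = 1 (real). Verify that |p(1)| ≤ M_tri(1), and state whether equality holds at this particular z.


Coefficients: c_0 = 4, c_1 = -2, c_2 = -1. Radius r = 1.
Part (a). Triangle bound: M_tri(r) = Σ_k |c_k| r^k
  = |4|·1^0 + |-2|·1^1 + |-1|·1^2
  = 4 + 2 + 1 = 7.
This bounds M(r) := max_{|z|=r} |p(z)| from above; equality holds iff all terms c_k z^k can be made to align in phase at a single z on |z|=r.
Part (b). At z = 1 (real, on the circle |z| = r):
  p(1) = (4)·1^0 + (-2)·1^1 + (-1)·1^2 = 1.
  |p(1)| = 1.
Check: |p(1)| = 1 ≤ 7 = M_tri(1). ✓ Equality does not hold at z = 1 (the coefficients have mixed signs, so the terms do not all align in phase there).

M_tri(1) = 7; |p(1)| = 1; equality at z=1: no.


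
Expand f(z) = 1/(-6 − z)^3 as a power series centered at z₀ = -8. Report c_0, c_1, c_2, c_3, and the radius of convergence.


Let w = z − z₀, so z = z₀ + w.
Then -6 − z = -6 − (z₀ + w) = (-6 − z₀) − w = 2 − w.
f(z) = 1/(2 − w)^3 = (1/(2)^3) · (1 − w/(2))^{−3}.
By the binomial series (1−u)^{−3} = Σ_{n≥0} C(n+2, 2) u^n for |u|<1, with u = w/(2):
  c_n = C(n+2, 2) / (2)^(n+3).
  c_0 = 1/(2)^3 = 1/8.
  c_1 = 3/(2)^4 = 3/16.
  c_2 = 6/(2)^5 = 3/16.
  c_3 = 10/(2)^6 = 5/32.
The series is valid for |w/d| < 1, i.e. |z − z₀| < |d|.
Radius of convergence: R = |-6 − z₀| = |2| = 2 (distance from z₀ to the singularity z = -6).

c_0 = 1/8, c_1 = 3/16, c_2 = 3/16, c_3 = 5/32; R = 2.


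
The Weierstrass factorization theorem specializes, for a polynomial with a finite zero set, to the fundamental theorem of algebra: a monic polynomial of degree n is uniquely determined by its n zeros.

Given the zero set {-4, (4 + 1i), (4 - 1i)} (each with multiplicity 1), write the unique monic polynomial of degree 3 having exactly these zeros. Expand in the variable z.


The polynomial is p(z) = ∏_{α ∈ S} (z − α), where S = {-4, (4 + 1i), (4 - 1i)}.
Expanding the product yields: p(z) = z^3 -4·z^2 -15·z + 68.
Note conjugate pairs combine to real quadratics: (z − (4+1i))(z − (4−1i)) = z² − 8z + 17.
The resulting polynomial has degree 3 and real coefficients as required.

p(z) = z^3 -4·z^2 -15·z + 68.


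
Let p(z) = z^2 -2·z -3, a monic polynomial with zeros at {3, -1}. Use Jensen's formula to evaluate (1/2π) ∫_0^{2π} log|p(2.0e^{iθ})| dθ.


Zeros: -1, 3; r = 2.0.
Inside |z| < r: -1. Outside (|z| ≥ r): 3.
p(0) = -3, so log|p(0)| = log(3) = 1.0986.
Apply Jensen: I(r) = log|p(0)| + Σ_k log(r/|z_k|), summed over zeros inside |z| < r.
  log(r/|z_k|) for z_k = -1: log(2.0/1) = 0.6931
  Outside zeros (3) contribute nothing to the Jensen sum.
Sum over inside zeros: 0.6931.
I(r) = log|p(0)| + (inside sum) = 1.0986 + 0.6931 = 1.7918.
Note: since some zeros are outside |z| ≤ r, the simplified n·log(r) form does NOT apply — only the inside zeros contribute.

I(r) ≈ 1.7918.


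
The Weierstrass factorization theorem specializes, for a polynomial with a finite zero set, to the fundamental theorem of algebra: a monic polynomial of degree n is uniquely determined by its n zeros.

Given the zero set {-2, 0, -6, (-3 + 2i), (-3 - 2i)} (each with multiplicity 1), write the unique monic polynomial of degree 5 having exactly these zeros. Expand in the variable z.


The polynomial is p(z) = ∏_{α ∈ S} (z − α), where S = {-2, 0, -6, (-3 + 2i), (-3 - 2i)}.
Expanding the product yields: p(z) = z^5 + 14·z^4 + 73·z^3 + 176·z^2 + 156·z.
Note conjugate pairs combine to real quadratics: (z − (-3+2i))(z − (-3−2i)) = z² + 6z + 13.
The resulting polynomial has degree 5 and real coefficients as required.

p(z) = z^5 + 14·z^4 + 73·z^3 + 176·z^2 + 156·z.


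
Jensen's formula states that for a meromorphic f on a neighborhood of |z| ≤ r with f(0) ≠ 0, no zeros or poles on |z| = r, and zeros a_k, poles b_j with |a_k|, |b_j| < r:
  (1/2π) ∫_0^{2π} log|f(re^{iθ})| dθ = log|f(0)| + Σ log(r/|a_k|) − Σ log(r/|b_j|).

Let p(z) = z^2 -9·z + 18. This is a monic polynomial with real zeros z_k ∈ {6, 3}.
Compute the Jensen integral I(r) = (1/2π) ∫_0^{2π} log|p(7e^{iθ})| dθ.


Zeros: 3, 6; r = 7.
Inside |z| < r: 3, 6. Outside (|z| ≥ r): ∅.
p(0) = 18, so log|p(0)| = log(18) = 2.8904.
Apply Jensen: I(r) = log|p(0)| + Σ_k log(r/|z_k|), summed over zeros inside |z| < r.
  log(r/|z_k|) for z_k = 6: log(7/6) = 0.1542
  log(r/|z_k|) for z_k = 3: log(7/3) = 0.8473
Sum over inside zeros: 1.0014.
I(r) = log|p(0)| + (inside sum) = 2.8904 + 1.0014 = 3.8918.
Closed form (all zeros inside, monic): I(r) = n·log(r) = 2·log(7) = 3.8918. ✓

I(r) ≈ 3.8918.


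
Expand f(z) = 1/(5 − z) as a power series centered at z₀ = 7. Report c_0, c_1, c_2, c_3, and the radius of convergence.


Let w = z − z₀, so z = z₀ + w.
Then 5 − z = 5 − (z₀ + w) = (5 − z₀) − w = -2 − w.
f(z) = 1/(-2 − w) = (1/(-2)) · 1/(1 − w/(-2)) = Σ_{n≥0} w^n / (-2)^(n+1).
So c_n = 1/(-2)^(n+1):
  c_0 = 1/(-2)^1 = -1/2.
  c_1 = 1/(-2)^2 = 1/4.
  c_2 = 1/(-2)^3 = -1/8.
  c_3 = 1/(-2)^4 = 1/16.
The series is valid for |w/d| < 1, i.e. |z − z₀| < |d|.
Radius of convergence: R = |5 − z₀| = |-2| = 2 (distance from z₀ to the singularity z = 5).

c_0 = -1/2, c_1 = 1/4, c_2 = -1/8, c_3 = 1/16; R = 2.


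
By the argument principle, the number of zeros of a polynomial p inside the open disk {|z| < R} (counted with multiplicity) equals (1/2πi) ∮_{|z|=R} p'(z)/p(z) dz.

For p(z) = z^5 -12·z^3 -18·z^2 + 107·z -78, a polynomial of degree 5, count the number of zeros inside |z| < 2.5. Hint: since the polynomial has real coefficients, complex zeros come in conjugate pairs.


The zeros of p are: 3, 2, 1, (-3 + 2i), (-3 - 2i).
Their magnitudes are: 3, 2, 1, 3.606, 3.606.
Zeros with |z| < R = 2.5: 2, 1.
Count = 2.
By the argument principle, (1/2πi) ∮_{|z|=R} p'(z)/p(z) dz equals exactly this count.

Number of zeros inside |z| < 2.5: 2.


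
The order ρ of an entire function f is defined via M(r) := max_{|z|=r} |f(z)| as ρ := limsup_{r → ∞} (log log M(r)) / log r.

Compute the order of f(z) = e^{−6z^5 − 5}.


|e^{−6z^5 − 5}| = e^{Re(-6·z^5) + -5} ≤ e^{6|z|^5 + -5} = e^{6r^5 + -5} on |z| = r, so ρ ≤ 5. Choosing z on |z|=r so that -6·z^5 is real positive (always possible by picking arg z appropriately) gives |f(z)| = e^{6r^5 + -5}, matching the bound. The additive constant -5 does not affect log log M(r) ~ 5·log r. Hence ρ = 5.
Therefore ρ = 5.

Order ρ = 5.


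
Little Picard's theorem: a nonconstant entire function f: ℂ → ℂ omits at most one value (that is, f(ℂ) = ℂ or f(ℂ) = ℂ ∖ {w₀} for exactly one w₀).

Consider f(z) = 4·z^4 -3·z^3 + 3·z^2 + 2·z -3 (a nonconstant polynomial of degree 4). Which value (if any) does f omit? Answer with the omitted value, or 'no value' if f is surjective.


Little Picard bounds the complement of f(ℂ) to at most one point.
For every w ∈ ℂ, the equation p(z) − w = 0 is a nonconstant polynomial in z and hence has at least one root by the fundamental theorem of algebra. So p is surjective onto ℂ, omitting no value.

Omitted value: no value.


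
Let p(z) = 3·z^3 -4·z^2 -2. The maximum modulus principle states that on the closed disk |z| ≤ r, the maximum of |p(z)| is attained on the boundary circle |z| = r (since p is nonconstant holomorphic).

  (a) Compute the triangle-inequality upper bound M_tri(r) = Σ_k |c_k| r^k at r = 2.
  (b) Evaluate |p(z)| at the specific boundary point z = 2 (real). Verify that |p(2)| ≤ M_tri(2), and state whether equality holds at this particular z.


Coefficients: c_0 = -2, c_1 = 0, c_2 = -4, c_3 = 3. Radius r = 2.
Part (a). Triangle bound: M_tri(r) = Σ_k |c_k| r^k
  = |-2|·2^0 + |0|·2^1 + |-4|·2^2 + |3|·2^3
  = 2 + 0 + 16 + 24 = 42.
This bounds M(r) := max_{|z|=r} |p(z)| from above; equality holds iff all terms c_k z^k can be made to align in phase at a single z on |z|=r.
Part (b). At z = 2 (real, on the circle |z| = r):
  p(2) = (-2)·2^0 + (0)·2^1 + (-4)·2^2 + (3)·2^3 = 6.
  |p(2)| = 6.
Check: |p(2)| = 6 ≤ 42 = M_tri(2). ✓ Equality does not hold at z = 2 (the coefficients have mixed signs, so the terms do not all align in phase there).

M_tri(2) = 42; |p(2)| = 6; equality at z=2: no.


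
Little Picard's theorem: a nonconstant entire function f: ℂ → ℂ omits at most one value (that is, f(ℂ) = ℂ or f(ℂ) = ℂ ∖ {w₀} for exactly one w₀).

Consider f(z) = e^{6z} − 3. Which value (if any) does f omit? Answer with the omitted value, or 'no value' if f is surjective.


Little Picard bounds the complement of f(ℂ) to at most one point.
e^{6z} is never zero on ℂ, so 1·e^{6z} takes every value in ℂ ∖ {0}. Adding -3 shifts the range to ℂ ∖ {-3}. Thus f omits exactly the value -3.

Omitted value: -3.


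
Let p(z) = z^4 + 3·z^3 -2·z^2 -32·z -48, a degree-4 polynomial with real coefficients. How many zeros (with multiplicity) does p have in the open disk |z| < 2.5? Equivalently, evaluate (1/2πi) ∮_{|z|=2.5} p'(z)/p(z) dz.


The zeros of p are: (-2 + 2i), (-2 - 2i), 3, -2.
Their magnitudes are: 2.828, 2.828, 3, 2.
Zeros with |z| < R = 2.5: -2.
Count = 1.
By the argument principle, (1/2πi) ∮_{|z|=R} p'(z)/p(z) dz equals exactly this count.

Number of zeros inside |z| < 2.5: 1.


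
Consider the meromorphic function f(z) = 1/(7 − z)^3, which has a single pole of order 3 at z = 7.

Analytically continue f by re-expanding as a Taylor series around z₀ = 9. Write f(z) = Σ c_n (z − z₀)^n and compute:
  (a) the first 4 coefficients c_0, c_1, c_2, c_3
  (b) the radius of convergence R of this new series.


Let w = z − z₀, so z = z₀ + w.
Then 7 − z = 7 − (z₀ + w) = (7 − z₀) − w = -2 − w.
f(z) = 1/(-2 − w)^3 = (1/(-2)^3) · (1 − w/(-2))^{−3}.
By the binomial series (1−u)^{−3} = Σ_{n≥0} C(n+2, 2) u^n for |u|<1, with u = w/(-2):
  c_n = C(n+2, 2) / (-2)^(n+3).
  c_0 = 1/(-2)^3 = -1/8.
  c_1 = 3/(-2)^4 = 3/16.
  c_2 = 6/(-2)^5 = -3/16.
  c_3 = 10/(-2)^6 = 5/32.
The series is valid for |w/d| < 1, i.e. |z − z₀| < |d|.
Radius of convergence: R = |7 − z₀| = |-2| = 2 (distance from z₀ to the singularity z = 7).

c_0 = -1/8, c_1 = 3/16, c_2 = -3/16, c_3 = 5/32; R = 2.
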